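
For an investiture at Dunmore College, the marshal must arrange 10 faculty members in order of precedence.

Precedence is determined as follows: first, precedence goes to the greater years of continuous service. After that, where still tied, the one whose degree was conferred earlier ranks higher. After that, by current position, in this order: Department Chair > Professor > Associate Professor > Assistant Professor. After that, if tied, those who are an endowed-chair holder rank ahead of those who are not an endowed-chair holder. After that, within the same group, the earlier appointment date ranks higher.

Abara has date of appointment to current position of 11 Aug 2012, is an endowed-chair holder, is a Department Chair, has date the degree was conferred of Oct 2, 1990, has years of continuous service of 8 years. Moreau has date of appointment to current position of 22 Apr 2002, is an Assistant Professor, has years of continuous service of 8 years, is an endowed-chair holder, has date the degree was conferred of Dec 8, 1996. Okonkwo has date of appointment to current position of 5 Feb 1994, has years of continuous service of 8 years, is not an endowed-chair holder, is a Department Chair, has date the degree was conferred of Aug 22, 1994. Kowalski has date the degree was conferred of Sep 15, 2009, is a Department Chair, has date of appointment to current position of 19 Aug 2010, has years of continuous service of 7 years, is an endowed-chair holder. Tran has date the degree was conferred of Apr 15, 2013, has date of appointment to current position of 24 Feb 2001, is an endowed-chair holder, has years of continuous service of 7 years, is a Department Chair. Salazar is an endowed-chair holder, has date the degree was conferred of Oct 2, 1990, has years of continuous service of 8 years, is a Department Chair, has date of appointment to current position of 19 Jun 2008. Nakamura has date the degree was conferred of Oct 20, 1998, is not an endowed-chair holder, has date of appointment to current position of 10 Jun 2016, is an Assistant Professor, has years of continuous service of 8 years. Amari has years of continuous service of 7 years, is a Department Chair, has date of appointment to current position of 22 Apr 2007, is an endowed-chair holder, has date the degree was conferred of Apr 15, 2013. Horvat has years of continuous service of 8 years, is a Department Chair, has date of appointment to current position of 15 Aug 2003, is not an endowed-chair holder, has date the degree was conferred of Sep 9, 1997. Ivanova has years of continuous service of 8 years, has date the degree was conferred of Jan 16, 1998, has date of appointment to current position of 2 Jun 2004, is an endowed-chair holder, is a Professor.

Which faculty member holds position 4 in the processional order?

By years of continuous service (higher first): Salazar, Abara, Okonkwo, Moreau, Horvat, Ivanova and Nakamura (each 8 years); then Kowalski, Tran and Amari (each 7 years).
Among Salazar, Abara, Okonkwo, Moreau, Horvat, Ivanova and Nakamura, by date the degree was conferred (earlier first): Salazar and Abara (Oct 2, 1990) before Okonkwo (Aug 22, 1994) before Moreau (Dec 8, 1996) before Horvat (Sep 9, 1997) before Ivanova (Jan 16, 1998) before Nakamura (Oct 20, 1998).
Salazar and Abara are each Department Chair, so the next rule applies.
Salazar and Abara are each an endowed-chair holder, so the next rule applies.
Among Salazar and Abara, by date of appointment to current position (earlier first): Salazar (19 Jun 2008) before Abara (11 Aug 2012).
Among Kowalski, Tran and Amari, by date the degree was conferred (earlier first): Kowalski (Sep 15, 2009) before Tran and Amari (Apr 15, 2013).
Tran and Amari are each Department Chair, so the next rule applies.
Tran and Amari are each an endowed-chair holder, so the next rule applies.
Among Tran and Amari, by date of appointment to current position (earlier first): Tran (24 Feb 2001) before Amari (22 Apr 2007).
Order: Salazar, Abara, Okonkwo, Moreau, Horvat, Ivanova, Nakamura, Kowalski, Tran, Amari.

Moreau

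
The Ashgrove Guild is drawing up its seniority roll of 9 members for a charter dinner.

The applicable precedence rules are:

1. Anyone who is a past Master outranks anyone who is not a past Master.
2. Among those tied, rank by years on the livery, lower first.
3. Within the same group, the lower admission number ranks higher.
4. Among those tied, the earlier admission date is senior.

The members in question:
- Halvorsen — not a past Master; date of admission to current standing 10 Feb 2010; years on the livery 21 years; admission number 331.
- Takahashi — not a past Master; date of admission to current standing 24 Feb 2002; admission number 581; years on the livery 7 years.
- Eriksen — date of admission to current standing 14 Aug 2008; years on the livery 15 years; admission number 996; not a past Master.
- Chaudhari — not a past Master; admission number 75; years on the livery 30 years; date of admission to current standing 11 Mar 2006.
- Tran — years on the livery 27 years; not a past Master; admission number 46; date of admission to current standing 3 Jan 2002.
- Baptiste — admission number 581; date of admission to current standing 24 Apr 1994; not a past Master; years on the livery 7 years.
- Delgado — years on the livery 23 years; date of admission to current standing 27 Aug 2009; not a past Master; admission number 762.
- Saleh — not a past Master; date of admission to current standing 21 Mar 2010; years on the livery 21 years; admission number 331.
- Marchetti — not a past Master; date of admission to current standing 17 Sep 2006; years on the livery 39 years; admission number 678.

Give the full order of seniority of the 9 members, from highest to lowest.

By the first rule: Baptiste, Takahashi, Eriksen, Halvorsen, Saleh, Delgado, Tran, Chaudhari and Marchetti (each not a past Master).
Among Baptiste, Takahashi, Eriksen, Halvorsen, Saleh, Delgado, Tran, Chaudhari and Marchetti, by years on the livery (lower first): Baptiste and Takahashi (7 years) before Eriksen (15 years) before Halvorsen and Saleh (21 years) before Delgado (23 years) before Tran (27 years) before Chaudhari (30 years) before Marchetti (39 years).
Baptiste and Takahashi both have admission number 581, so the next rule applies.
Among Baptiste and Takahashi, by date of admission to current standing (earlier first): Baptiste (24 Apr 1994) before Takahashi (24 Feb 2002).
Halvorsen and Saleh both have admission number 331, so the next rule applies.
Among Halvorsen and Saleh, by date of admission to current standing (earlier first): Halvorsen (10 Feb 2010) before Saleh (21 Mar 2010).
Full order: Baptiste, Takahashi, Eriksen, Halvorsen, Saleh, Delgado, Tran, Chaudhari, Marchetti.

Baptiste, Takahashi, Eriksen, Halvorsen, Saleh, Delgado, Tran, Chaudhari, Marchetti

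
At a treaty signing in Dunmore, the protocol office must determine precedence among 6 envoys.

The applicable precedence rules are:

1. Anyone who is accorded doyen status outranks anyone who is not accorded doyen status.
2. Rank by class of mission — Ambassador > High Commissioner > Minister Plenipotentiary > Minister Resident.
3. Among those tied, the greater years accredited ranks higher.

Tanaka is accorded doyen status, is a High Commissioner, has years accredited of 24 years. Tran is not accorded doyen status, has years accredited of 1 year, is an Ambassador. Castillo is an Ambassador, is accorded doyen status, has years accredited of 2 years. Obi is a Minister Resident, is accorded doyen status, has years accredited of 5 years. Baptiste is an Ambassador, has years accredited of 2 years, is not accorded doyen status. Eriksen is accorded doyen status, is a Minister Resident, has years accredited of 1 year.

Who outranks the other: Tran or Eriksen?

Eriksen

By the first rule: Castillo, Tanaka, Obi and Eriksen (each accorded doyen status); then Baptiste and Tran (both not accorded doyen status).
Among Castillo, Tanaka, Obi and Eriksen, by class of mission: Castillo (Ambassador) before Tanaka (High Commissioner) before Obi and Eriksen (Minister Resident).
Among Obi and Eriksen, by years accredited (higher first): Obi (5 years) before Eriksen (1 year).
Baptiste and Tran are each Ambassador, so the next rule applies.
Among Baptiste and Tran, by years accredited (higher first): Baptiste (2 years) before Tran (1 year).
So Eriksen takes precedence.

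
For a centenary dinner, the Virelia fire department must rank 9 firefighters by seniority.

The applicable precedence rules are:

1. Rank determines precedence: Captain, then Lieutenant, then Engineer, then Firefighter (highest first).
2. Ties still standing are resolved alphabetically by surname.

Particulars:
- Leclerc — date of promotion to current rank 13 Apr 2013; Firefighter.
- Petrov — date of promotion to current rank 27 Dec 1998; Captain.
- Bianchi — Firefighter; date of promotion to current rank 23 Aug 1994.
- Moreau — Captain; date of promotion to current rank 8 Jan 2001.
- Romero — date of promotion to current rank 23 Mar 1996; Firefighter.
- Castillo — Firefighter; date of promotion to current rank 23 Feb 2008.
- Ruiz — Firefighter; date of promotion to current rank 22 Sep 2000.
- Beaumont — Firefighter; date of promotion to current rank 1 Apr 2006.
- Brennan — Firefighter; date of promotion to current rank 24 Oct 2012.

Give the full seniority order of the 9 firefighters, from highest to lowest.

Moreau, Petrov, Beaumont, Bianchi, Brennan, Castillo, Leclerc, Romero, Ruiz

By rank: Moreau and Petrov (Captain); then Beaumont, Bianchi, Brennan, Castillo, Leclerc, Romero and Ruiz (Firefighter).
Among Moreau and Petrov, alphabetically by surname: Moreau before Petrov.
Among Beaumont, Bianchi, Brennan, Castillo, Leclerc, Romero and Ruiz, alphabetically by surname: Beaumont before Bianchi before Brennan before Castillo before Leclerc before Romero before Ruiz.
Full order: Moreau, Petrov, Beaumont, Bianchi, Brennan, Castillo, Leclerc, Romero, Ruiz.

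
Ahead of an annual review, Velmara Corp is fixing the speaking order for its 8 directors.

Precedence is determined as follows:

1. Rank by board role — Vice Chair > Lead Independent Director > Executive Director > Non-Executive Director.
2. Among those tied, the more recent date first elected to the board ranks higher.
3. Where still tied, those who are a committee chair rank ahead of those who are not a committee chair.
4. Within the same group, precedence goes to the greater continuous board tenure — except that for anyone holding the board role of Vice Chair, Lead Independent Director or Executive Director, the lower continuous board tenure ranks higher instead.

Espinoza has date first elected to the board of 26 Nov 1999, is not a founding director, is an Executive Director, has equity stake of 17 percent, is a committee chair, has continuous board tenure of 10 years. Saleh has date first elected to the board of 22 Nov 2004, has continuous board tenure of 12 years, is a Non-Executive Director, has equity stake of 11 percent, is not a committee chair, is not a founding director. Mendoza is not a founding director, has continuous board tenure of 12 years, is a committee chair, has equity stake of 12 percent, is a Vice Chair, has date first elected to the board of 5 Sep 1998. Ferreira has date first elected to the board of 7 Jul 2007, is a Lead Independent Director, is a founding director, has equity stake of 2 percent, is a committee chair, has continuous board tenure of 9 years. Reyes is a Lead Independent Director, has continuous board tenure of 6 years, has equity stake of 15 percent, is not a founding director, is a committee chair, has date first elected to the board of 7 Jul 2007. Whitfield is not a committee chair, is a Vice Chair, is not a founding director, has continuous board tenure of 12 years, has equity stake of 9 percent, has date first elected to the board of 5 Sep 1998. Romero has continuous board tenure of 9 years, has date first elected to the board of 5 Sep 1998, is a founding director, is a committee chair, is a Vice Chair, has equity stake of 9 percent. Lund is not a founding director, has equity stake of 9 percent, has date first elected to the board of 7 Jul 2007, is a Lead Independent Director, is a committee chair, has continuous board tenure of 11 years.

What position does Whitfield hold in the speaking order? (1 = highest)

3

By board role: Romero, Mendoza and Whitfield (Vice Chair); then Reyes, Ferreira and Lund (Lead Independent Director); then Espinoza (Executive Director); then Saleh (Non-Executive Director).
Romero, Mendoza and Whitfield all have date first elected to the board 5 Sep 1998, so the next rule applies.
Among Romero, Mendoza and Whitfield, a committee chair before not a committee chair: Romero and Mendoza (a committee chair) before Whitfield (not a committee chair).
Among Romero and Mendoza, by continuous board tenure (lower first) (reversed rule for this group): Romero (9 years) before Mendoza (12 years).
Reyes, Ferreira and Lund all have date first elected to the board 7 Jul 2007, so the next rule applies.
Reyes, Ferreira and Lund are each a committee chair, so the next rule applies.
Among Reyes, Ferreira and Lund, by continuous board tenure (lower first) (reversed rule for this group): Reyes (6 years) before Ferreira (9 years) before Lund (11 years).
Order: Romero, Mendoza, Whitfield, Reyes, Ferreira, Lund, Espinoza, Saleh. So position 3.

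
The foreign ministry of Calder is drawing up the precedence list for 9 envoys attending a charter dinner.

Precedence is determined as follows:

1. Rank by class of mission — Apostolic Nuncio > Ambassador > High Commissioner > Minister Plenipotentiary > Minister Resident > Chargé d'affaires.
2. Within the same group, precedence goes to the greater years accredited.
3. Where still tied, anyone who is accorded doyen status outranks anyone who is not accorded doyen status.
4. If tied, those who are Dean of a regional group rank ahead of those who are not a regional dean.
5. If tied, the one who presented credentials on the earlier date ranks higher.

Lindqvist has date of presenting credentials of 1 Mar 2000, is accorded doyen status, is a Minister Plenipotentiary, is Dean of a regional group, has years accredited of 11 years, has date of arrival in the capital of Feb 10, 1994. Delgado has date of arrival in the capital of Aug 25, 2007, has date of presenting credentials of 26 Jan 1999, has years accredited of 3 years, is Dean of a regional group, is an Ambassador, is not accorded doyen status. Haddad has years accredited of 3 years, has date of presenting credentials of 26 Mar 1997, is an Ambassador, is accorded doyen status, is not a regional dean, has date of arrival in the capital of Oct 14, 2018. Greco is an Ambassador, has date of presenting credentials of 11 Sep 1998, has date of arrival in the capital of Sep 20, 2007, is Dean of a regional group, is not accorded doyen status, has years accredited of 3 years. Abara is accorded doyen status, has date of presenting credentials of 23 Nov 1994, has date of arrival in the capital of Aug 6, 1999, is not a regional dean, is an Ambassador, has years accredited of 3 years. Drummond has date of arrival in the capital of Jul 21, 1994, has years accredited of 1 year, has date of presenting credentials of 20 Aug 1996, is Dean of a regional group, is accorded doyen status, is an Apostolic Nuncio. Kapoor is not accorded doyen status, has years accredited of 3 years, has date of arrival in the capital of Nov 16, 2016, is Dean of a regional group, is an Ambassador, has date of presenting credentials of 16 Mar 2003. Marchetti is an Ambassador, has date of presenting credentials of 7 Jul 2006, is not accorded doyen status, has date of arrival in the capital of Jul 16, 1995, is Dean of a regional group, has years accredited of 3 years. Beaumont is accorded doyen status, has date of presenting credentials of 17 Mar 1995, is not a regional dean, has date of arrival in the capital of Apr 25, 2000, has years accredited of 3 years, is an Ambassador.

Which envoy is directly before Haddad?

By class of mission: Drummond (Apostolic Nuncio); then Abara, Beaumont, Haddad, Greco, Delgado, Kapoor and Marchetti (Ambassador); then Lindqvist (Minister Plenipotentiary).
Abara, Beaumont, Haddad, Greco, Delgado, Kapoor and Marchetti all have years accredited 3 years, so the next rule applies.
Among Abara, Beaumont, Haddad, Greco, Delgado, Kapoor and Marchetti, accorded doyen status before not accorded doyen status: Abara, Beaumont and Haddad (accorded doyen status) before Greco, Delgado, Kapoor and Marchetti (not accorded doyen status).
Abara, Beaumont and Haddad are each not a regional dean, so the next rule applies.
Among Abara, Beaumont and Haddad, by date of presenting credentials (earlier first): Abara (23 Nov 1994) before Beaumont (17 Mar 1995) before Haddad (26 Mar 1997).
Greco, Delgado, Kapoor and Marchetti are each Dean of a regional group, so the next rule applies.
Among Greco, Delgado, Kapoor and Marchetti, by date of presenting credentials (earlier first): Greco (11 Sep 1998) before Delgado (26 Jan 1999) before Kapoor (16 Mar 2003) before Marchetti (7 Jul 2006).
Order: Drummond, Abara, Beaumont, Haddad, Greco, Delgado, Kapoor, Marchetti, Lindqvist.

Beaumont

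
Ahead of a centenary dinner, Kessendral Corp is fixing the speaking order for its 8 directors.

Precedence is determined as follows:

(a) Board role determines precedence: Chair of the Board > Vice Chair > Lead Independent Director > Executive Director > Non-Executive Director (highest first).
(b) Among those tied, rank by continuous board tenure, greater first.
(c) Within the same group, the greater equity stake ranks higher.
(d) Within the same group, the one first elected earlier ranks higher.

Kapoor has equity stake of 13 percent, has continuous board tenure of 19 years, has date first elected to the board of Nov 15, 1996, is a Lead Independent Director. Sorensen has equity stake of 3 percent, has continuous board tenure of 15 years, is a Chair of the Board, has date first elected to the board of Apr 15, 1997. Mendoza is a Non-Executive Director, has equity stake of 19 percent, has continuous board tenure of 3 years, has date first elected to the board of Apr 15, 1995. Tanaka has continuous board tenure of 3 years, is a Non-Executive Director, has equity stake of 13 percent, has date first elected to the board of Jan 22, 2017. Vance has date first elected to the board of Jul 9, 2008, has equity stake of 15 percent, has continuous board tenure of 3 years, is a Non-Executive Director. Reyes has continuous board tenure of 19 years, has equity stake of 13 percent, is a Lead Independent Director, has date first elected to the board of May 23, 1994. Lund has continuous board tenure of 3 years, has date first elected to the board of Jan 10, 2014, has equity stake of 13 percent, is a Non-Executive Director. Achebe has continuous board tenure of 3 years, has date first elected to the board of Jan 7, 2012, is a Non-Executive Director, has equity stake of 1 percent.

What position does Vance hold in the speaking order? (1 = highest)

5

By board role: Sorensen (Chair of the Board); then Reyes and Kapoor (Lead Independent Director); then Mendoza, Vance, Lund, Tanaka and Achebe (Non-Executive Director).
Reyes and Kapoor both have continuous board tenure 19 years, so the next rule applies.
Reyes and Kapoor both have equity stake 13 percent, so the next rule applies.
Among Reyes and Kapoor, by date first elected to the board (earlier first): Reyes (May 23, 1994) before Kapoor (Nov 15, 1996).
Mendoza, Vance, Lund, Tanaka and Achebe all have continuous board tenure 3 years, so the next rule applies.
Among Mendoza, Vance, Lund, Tanaka and Achebe, by equity stake (higher first): Mendoza (19 percent) before Vance (15 percent) before Lund and Tanaka (13 percent) before Achebe (1 percent).
Among Lund and Tanaka, by date first elected to the board (earlier first): Lund (Jan 10, 2014) before Tanaka (Jan 22, 2017).
Order: Sorensen, Reyes, Kapoor, Mendoza, Vance, Lund, Tanaka, Achebe. So position 5.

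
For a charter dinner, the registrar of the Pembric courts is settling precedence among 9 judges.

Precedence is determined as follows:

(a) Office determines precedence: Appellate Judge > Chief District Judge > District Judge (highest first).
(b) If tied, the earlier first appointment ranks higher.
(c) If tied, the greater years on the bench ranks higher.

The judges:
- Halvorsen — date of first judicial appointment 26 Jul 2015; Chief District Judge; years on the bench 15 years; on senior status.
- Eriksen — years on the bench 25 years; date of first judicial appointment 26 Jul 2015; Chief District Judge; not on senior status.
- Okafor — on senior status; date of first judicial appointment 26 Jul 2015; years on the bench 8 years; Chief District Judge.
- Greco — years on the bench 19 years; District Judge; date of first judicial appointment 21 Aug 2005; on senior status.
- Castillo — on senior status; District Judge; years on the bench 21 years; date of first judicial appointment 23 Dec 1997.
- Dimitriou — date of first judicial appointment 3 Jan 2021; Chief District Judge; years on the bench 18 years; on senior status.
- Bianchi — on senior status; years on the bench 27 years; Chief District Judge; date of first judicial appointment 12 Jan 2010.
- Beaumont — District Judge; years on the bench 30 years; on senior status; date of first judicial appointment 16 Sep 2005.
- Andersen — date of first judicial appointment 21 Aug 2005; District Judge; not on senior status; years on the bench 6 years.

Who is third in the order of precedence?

By office: Bianchi, Eriksen, Halvorsen, Okafor and Dimitriou (Chief District Judge); then Castillo, Greco, Andersen and Beaumont (District Judge).
Among Bianchi, Eriksen, Halvorsen, Okafor and Dimitriou, by date of first judicial appointment (earlier first): Bianchi (12 Jan 2010) before Eriksen, Halvorsen and Okafor (26 Jul 2015) before Dimitriou (3 Jan 2021).
Among Eriksen, Halvorsen and Okafor, by years on the bench (higher first): Eriksen (25 years) before Halvorsen (15 years) before Okafor (8 years).
Among Castillo, Greco, Andersen and Beaumont, by date of first judicial appointment (earlier first): Castillo (23 Dec 1997) before Greco and Andersen (21 Aug 2005) before Beaumont (16 Sep 2005).
Among Greco and Andersen, by years on the bench (higher first): Greco (19 years) before Andersen (6 years).
Order: Bianchi, Eriksen, Halvorsen, Okafor, Dimitriou, Castillo, Greco, Andersen, Beaumont.

Halvorsen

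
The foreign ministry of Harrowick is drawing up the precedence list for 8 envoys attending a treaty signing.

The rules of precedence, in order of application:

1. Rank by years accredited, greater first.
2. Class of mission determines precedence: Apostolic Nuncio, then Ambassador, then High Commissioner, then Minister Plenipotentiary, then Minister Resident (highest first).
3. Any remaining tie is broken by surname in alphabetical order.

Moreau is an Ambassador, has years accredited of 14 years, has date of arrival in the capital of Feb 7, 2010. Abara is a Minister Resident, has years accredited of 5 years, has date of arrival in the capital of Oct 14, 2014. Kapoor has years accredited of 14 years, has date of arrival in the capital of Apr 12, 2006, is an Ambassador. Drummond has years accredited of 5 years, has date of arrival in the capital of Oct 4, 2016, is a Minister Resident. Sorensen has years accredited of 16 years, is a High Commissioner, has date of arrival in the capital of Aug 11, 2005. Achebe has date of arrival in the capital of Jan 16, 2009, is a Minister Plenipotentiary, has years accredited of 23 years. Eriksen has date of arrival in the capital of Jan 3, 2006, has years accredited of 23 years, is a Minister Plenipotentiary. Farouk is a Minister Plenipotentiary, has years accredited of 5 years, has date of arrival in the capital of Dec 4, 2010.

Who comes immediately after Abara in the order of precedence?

Drummond

By years accredited (higher first): Achebe and Eriksen (both 23 years); then Sorensen (16 years); then Kapoor and Moreau (both 14 years); then Farouk, Abara and Drummond (each 5 years).
Achebe and Eriksen are each Minister Plenipotentiary, so the next rule applies.
Among Achebe and Eriksen, alphabetically by surname: Achebe before Eriksen.
Kapoor and Moreau are each Ambassador, so the next rule applies.
Among Kapoor and Moreau, alphabetically by surname: Kapoor before Moreau.
Among Farouk, Abara and Drummond, by class of mission: Farouk (Minister Plenipotentiary) before Abara and Drummond (Minister Resident).
Among Abara and Drummond, alphabetically by surname: Abara before Drummond.
Order: Achebe, Eriksen, Sorensen, Kapoor, Moreau, Farouk, Abara, Drummond.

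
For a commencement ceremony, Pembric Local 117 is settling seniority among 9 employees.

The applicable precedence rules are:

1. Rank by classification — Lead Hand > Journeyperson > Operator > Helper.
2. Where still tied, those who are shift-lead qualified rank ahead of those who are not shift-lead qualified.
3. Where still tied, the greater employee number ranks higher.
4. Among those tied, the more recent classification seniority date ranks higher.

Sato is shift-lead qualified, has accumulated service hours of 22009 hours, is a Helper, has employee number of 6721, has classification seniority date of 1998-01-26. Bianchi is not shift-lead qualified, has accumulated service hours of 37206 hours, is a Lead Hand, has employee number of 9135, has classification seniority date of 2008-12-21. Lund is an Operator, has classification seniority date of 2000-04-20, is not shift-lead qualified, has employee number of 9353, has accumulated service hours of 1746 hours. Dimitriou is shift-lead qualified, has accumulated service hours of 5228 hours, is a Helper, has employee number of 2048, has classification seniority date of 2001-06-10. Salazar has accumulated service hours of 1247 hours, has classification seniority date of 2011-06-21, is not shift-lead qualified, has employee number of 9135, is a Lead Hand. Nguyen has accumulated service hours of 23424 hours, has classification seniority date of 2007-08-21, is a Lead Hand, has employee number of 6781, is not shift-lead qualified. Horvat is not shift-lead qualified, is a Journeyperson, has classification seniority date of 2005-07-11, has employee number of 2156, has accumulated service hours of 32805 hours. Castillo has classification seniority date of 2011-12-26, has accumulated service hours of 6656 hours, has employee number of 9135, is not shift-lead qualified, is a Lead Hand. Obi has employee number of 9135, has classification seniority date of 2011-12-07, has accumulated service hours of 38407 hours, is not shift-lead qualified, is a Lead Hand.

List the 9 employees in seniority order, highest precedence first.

Castillo, Obi, Salazar, Bianchi, Nguyen, Horvat, Lund, Sato, Dimitriou

By classification: Castillo, Obi, Salazar, Bianchi and Nguyen (Lead Hand); then Horvat (Journeyperson); then Lund (Operator); then Sato and Dimitriou (Helper).
Castillo, Obi, Salazar, Bianchi and Nguyen are each not shift-lead qualified, so the next rule applies.
Among Castillo, Obi, Salazar, Bianchi and Nguyen, by employee number (higher first): Castillo, Obi, Salazar and Bianchi (9135) before Nguyen (6781).
Among Castillo, Obi, Salazar and Bianchi, by classification seniority date (later first): Castillo (2011-12-26) before Obi (2011-12-07) before Salazar (2011-06-21) before Bianchi (2008-12-21).
Sato and Dimitriou are each shift-lead qualified, so the next rule applies.
Among Sato and Dimitriou, by employee number (higher first): Sato (6721) before Dimitriou (2048).
Full order: Castillo, Obi, Salazar, Bianchi, Nguyen, Horvat, Lund, Sato, Dimitriou.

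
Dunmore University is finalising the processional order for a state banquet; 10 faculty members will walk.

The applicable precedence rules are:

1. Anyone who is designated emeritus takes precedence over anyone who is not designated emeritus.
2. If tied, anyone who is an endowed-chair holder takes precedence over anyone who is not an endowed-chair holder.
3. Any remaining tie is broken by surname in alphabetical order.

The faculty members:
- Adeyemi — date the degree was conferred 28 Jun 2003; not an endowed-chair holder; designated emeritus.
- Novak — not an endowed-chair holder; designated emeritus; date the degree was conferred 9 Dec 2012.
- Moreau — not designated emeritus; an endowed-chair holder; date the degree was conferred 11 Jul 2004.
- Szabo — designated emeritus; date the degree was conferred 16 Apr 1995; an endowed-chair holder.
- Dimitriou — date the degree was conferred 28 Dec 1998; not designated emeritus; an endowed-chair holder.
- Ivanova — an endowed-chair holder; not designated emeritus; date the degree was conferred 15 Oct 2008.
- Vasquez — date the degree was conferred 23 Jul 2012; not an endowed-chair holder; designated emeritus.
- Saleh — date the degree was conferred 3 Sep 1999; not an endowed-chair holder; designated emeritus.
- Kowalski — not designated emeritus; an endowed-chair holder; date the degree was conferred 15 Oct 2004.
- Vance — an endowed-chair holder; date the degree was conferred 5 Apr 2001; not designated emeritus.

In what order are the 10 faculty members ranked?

By the first rule: Szabo, Adeyemi, Novak, Saleh and Vasquez (each designated emeritus); then Dimitriou, Ivanova, Kowalski, Moreau and Vance (each not designated emeritus).
Among Szabo, Adeyemi, Novak, Saleh and Vasquez, an endowed-chair holder before not an endowed-chair holder: Szabo (an endowed-chair holder) before Adeyemi, Novak, Saleh and Vasquez (not an endowed-chair holder).
Among Adeyemi, Novak, Saleh and Vasquez, alphabetically by surname: Adeyemi before Novak before Saleh before Vasquez.
Dimitriou, Ivanova, Kowalski, Moreau and Vance are each an endowed-chair holder, so the next rule applies.
Among Dimitriou, Ivanova, Kowalski, Moreau and Vance, alphabetically by surname: Dimitriou before Ivanova before Kowalski before Moreau before Vance.
Full order: Szabo, Adeyemi, Novak, Saleh, Vasquez, Dimitriou, Ivanova, Kowalski, Moreau, Vance.

Szabo, Adeyemi, Novak, Saleh, Vasquez, Dimitriou, Ivanova, Kowalski, Moreau, Vance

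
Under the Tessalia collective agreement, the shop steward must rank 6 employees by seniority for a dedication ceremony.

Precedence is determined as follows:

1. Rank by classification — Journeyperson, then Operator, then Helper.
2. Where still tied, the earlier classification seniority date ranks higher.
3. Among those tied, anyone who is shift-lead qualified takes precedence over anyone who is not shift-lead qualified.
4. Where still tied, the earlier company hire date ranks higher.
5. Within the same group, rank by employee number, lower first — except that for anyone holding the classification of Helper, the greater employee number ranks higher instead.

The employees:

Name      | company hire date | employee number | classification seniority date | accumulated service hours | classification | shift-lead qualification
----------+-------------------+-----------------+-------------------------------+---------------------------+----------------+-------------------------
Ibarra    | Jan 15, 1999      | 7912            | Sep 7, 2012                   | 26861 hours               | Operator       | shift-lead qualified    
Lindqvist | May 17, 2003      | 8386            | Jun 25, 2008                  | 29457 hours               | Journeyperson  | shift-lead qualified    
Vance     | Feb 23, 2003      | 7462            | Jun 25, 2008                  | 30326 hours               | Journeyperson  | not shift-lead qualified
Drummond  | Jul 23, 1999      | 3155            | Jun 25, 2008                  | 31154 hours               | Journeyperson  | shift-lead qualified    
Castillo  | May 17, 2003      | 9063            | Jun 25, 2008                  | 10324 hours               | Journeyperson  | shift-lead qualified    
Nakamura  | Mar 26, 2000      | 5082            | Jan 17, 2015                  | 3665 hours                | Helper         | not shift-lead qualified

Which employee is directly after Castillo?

By classification: Drummond, Lindqvist, Castillo and Vance (Journeyperson); then Ibarra (Operator); then Nakamura (Helper).
Drummond, Lindqvist, Castillo and Vance all have classification seniority date Jun 25, 2008, so the next rule applies.
Among Drummond, Lindqvist, Castillo and Vance, shift-lead qualified before not shift-lead qualified: Drummond, Lindqvist and Castillo (shift-lead qualified) before Vance (not shift-lead qualified).
Among Drummond, Lindqvist and Castillo, by company hire date (earlier first): Drummond (Jul 23, 1999) before Lindqvist and Castillo (May 17, 2003).
Among Lindqvist and Castillo, by employee number (lower first): Lindqvist (8386) before Castillo (9063).
Order: Drummond, Lindqvist, Castillo, Vance, Ibarra, Nakamura.

Vance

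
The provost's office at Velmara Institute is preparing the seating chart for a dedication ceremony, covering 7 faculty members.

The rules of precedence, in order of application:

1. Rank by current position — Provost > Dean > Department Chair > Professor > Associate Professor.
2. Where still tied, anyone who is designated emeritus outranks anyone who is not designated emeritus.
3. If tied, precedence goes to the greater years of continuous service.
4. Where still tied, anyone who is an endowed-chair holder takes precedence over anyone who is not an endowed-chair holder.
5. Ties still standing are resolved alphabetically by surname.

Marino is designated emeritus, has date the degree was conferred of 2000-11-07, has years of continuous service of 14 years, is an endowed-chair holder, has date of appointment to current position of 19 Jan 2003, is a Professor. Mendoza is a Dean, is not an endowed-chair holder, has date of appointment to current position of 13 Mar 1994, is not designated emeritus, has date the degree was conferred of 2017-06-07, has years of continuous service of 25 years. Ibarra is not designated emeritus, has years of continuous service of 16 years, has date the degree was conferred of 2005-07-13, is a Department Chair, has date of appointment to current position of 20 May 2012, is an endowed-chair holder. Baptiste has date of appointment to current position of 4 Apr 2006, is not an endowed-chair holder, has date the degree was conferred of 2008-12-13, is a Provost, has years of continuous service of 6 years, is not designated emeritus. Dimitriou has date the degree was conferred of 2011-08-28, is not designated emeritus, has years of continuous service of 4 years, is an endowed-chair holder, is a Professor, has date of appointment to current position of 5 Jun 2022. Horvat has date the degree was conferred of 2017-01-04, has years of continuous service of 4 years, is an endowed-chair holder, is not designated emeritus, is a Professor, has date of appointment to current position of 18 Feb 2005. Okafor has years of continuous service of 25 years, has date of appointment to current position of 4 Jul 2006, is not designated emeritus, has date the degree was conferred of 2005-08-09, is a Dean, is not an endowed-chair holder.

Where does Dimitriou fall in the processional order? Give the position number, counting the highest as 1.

6

By current position: Baptiste (Provost); then Mendoza and Okafor (Dean); then Ibarra (Department Chair); then Marino, Dimitriou and Horvat (Professor).
Mendoza and Okafor are each not designated emeritus, so the next rule applies.
Mendoza and Okafor both have years of continuous service 25 years, so the next rule applies.
Mendoza and Okafor are each not an endowed-chair holder, so the next rule applies.
Among Mendoza and Okafor, alphabetically by surname: Mendoza before Okafor.
Among Marino, Dimitriou and Horvat, designated emeritus before not designated emeritus: Marino (designated emeritus) before Dimitriou and Horvat (not designated emeritus).
Dimitriou and Horvat both have years of continuous service 4 years, so the next rule applies.
Dimitriou and Horvat are each an endowed-chair holder, so the next rule applies.
Among Dimitriou and Horvat, alphabetically by surname: Dimitriou before Horvat.
Order: Baptiste, Mendoza, Okafor, Ibarra, Marino, Dimitriou, Horvat. So position 6.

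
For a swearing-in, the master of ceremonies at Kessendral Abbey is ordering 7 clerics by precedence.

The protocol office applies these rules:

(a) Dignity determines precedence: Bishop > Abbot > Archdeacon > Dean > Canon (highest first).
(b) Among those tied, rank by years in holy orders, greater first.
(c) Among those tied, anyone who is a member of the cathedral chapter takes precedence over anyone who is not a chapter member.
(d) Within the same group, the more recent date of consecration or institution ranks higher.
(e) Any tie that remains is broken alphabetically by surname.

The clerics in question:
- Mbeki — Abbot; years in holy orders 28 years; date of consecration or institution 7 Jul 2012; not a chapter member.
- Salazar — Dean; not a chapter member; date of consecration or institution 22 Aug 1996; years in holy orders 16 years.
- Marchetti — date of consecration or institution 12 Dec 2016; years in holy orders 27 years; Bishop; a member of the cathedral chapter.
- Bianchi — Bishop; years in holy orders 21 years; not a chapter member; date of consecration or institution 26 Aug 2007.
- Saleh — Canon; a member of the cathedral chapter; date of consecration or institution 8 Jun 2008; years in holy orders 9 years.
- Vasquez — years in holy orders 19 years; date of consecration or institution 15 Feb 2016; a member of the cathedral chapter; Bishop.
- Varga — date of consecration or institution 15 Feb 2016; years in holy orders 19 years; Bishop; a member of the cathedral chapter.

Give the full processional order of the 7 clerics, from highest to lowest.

Marchetti, Bianchi, Varga, Vasquez, Mbeki, Salazar, Saleh

By dignity: Marchetti, Bianchi, Varga and Vasquez (Bishop); then Mbeki (Abbot); then Salazar (Dean); then Saleh (Canon).
Among Marchetti, Bianchi, Varga and Vasquez, by years in holy orders (higher first): Marchetti (27 years) before Bianchi (21 years) before Varga and Vasquez (19 years).
Varga and Vasquez are each a member of the cathedral chapter, so the next rule applies.
Varga and Vasquez both have date of consecration or institution 15 Feb 2016, so the next rule applies.
Among Varga and Vasquez, alphabetically by surname: Varga before Vasquez.
Full order: Marchetti, Bianchi, Varga, Vasquez, Mbeki, Salazar, Saleh.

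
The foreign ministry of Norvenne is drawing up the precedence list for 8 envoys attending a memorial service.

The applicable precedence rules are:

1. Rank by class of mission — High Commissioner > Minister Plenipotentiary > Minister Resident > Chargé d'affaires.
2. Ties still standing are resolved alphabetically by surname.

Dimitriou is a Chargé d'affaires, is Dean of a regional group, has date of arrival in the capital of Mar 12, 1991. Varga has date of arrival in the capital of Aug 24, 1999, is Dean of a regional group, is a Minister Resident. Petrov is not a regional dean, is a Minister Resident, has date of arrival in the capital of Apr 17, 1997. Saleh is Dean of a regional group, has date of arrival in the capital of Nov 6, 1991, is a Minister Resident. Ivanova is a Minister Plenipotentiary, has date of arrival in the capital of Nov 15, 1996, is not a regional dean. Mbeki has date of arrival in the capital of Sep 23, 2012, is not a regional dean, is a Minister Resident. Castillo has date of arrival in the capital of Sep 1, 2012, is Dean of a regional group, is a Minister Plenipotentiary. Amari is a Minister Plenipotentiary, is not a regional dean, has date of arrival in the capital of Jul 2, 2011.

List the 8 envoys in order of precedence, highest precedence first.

Amari, Castillo, Ivanova, Mbeki, Petrov, Saleh, Varga, Dimitriou

By class of mission: Amari, Castillo and Ivanova (Minister Plenipotentiary); then Mbeki, Petrov, Saleh and Varga (Minister Resident); then Dimitriou (Chargé d'affaires).
Among Amari, Castillo and Ivanova, alphabetically by surname: Amari before Castillo before Ivanova.
Among Mbeki, Petrov, Saleh and Varga, alphabetically by surname: Mbeki before Petrov before Saleh before Varga.
Full order: Amari, Castillo, Ivanova, Mbeki, Petrov, Saleh, Varga, Dimitriou.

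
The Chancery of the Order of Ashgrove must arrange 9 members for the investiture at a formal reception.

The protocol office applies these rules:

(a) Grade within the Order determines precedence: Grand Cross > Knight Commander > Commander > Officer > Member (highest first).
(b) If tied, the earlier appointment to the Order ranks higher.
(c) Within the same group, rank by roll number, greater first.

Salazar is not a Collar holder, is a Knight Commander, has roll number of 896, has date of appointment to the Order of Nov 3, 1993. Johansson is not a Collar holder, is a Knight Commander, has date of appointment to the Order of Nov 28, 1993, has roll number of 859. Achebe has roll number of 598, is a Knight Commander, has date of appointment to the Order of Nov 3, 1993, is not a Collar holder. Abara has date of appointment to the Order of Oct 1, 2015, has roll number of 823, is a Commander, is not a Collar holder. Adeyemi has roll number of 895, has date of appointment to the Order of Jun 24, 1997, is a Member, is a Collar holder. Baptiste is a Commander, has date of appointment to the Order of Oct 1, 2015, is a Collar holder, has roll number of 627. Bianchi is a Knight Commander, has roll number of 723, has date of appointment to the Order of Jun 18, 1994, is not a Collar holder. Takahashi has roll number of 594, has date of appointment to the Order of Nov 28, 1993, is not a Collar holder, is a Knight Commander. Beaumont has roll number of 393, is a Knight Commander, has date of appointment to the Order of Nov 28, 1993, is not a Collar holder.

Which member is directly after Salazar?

Achebe

By grade within the Order: Salazar, Achebe, Johansson, Takahashi, Beaumont and Bianchi (Knight Commander); then Abara and Baptiste (Commander); then Adeyemi (Member).
Among Salazar, Achebe, Johansson, Takahashi, Beaumont and Bianchi, by date of appointment to the Order (earlier first): Salazar and Achebe (Nov 3, 1993) before Johansson, Takahashi and Beaumont (Nov 28, 1993) before Bianchi (Jun 18, 1994).
Among Salazar and Achebe, by roll number (higher first): Salazar (896) before Achebe (598).
Among Johansson, Takahashi and Beaumont, by roll number (higher first): Johansson (859) before Takahashi (594) before Beaumont (393).
Abara and Baptiste both have date of appointment to the Order Oct 1, 2015, so the next rule applies.
Among Abara and Baptiste, by roll number (higher first): Abara (823) before Baptiste (627).
Order: Salazar, Achebe, Johansson, Takahashi, Beaumont, Bianchi, Abara, Baptiste, Adeyemi.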